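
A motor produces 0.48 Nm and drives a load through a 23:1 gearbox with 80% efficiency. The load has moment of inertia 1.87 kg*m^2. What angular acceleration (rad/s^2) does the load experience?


tau_out = tau_motor * N * eta
= 0.48 * 23 * 0.8 = 8.832 Nm
alpha = tau_out / I = 8.832 / 1.87
= 4.723 rad/s^2


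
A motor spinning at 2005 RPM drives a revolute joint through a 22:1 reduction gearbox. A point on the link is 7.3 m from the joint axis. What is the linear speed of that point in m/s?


omega_motor = 2005 * 2*pi/60 = 209.9631 rad/s
omega_joint = omega_motor / 22 = 9.5438 rad/s
v = omega_joint * r = 9.5438 * 7.3
= 69.6696 m/s


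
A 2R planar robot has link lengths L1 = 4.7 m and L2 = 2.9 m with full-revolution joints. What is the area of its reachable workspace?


r_max = L1 + L2 = 7.6 m
r_min = |L1 - L2| = 1.8 m
Area = pi*(r_max^2 - r_min^2)
= pi*(57.76 - 3.24)
= pi * 54.52
= 171.2796 m^2


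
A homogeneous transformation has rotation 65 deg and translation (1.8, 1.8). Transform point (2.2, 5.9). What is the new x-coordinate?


x' = cos(theta)*px - sin(theta)*py + tx
= 0.4226*2.2 - 0.9063*5.9 + 1.8
= -2.6175


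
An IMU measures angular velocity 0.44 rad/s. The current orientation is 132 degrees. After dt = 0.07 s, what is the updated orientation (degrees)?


delta_theta = w * dt = 0.44 * 0.07 = 0.0308 rad
= 1.7647 deg
theta_new = 132 + 1.7647 = 133.7647 deg


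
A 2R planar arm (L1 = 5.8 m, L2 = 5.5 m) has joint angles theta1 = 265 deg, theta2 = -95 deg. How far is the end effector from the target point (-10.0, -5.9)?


End effector via forward kinematics:
x = L1*cos(t1) + L2*cos(t1+t2) = -5.9219
y = L1*sin(t1) + L2*sin(t1+t2) = -4.8229
Distance to target:
d = sqrt((-10.0 - -5.9219)^2 + (-5.9 - -4.8229)^2)
= sqrt(16.6305 + 1.1602)
= 4.2179 m


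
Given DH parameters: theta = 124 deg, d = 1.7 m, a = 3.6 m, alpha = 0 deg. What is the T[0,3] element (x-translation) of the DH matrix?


T[0,3] = a * cos(theta)
= 3.6 * cos(124 deg)
= 3.6 * -0.5592
= -2.0131


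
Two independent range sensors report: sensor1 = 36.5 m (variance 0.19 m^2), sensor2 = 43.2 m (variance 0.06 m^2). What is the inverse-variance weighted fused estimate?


w1 = (1/var1) / (1/var1 + 1/var2)
   = 5.2632 / (5.2632 + 16.6667) = 0.24
w2 = 1 - w1 = 0.76
fused = w1*s1 + w2*s2 = 8.76 + 32.832
= 41.592 m


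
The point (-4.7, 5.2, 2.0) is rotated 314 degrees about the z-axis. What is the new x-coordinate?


Rotation about z-axis: x' = x*cos(theta) - y*sin(theta)
= -4.7 * 0.6947 - 5.2 * -0.7193
= 0.4757


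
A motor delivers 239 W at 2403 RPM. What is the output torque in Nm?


omega = 2403 * 2*pi/60 = 251.6416 rad/s
tau = P / omega = 239 / 251.6416
= 0.9498 Nm


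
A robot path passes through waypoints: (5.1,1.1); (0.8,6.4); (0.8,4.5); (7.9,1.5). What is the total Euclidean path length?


Segment lengths:
  seg1 = sqrt((-4.3)^2 + (5.3)^2) = 6.825
  seg2 = sqrt((0.0)^2 + (-1.9)^2) = 1.9
  seg3 = sqrt((7.1)^2 + (-3.0)^2) = 7.7078
Total = 16.4327


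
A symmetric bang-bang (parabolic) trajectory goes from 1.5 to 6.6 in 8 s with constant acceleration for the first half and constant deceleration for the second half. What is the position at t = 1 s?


Symmetric rest-to-rest: each phase covers (pf-p0)/2 in time T/2. 0.5*a*(T/2)^2 = (pf-p0)/2 => a = 4*(pf-p0)/T^2
a = 4*(6.6-1.5)/8^2 = 0.3187
t = 1 is in the acceleration phase (t <= T/2).
p = p0 + 0.5*a*t^2 = 1.5 + 0.5*0.3187*1^2
= 1.6594


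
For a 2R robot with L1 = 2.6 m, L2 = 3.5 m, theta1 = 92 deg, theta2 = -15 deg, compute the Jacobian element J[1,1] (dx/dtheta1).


J[1,1] = -L1*sin(t1) - L2*sin(t1+t2)
= -2.6*sin(92) - 3.5*sin(77)
= -6.0087


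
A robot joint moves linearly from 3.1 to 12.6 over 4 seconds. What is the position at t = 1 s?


s = t/T = 1/4 = 0.25
p(t) = p0 + (pf-p0)*s
= 3.1 + (12.6 - 3.1) * 0.25
= 5.475


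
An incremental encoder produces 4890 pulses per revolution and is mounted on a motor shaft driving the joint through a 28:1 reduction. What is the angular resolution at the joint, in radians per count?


counts per rev = 4890
effective counts at joint = 4890 * 28 = 136920
resolution = 2*pi / 136920
= 4.5889e-05 rad/count


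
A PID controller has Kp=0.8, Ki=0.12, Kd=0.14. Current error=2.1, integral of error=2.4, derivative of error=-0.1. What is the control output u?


u = Kp*e + Ki*int(e) + Kd*de/dt
= 0.8*2.1 + 0.12*2.4 + 0.14*(-0.1)
= 1.68 + 0.288 + -0.014
= 1.954


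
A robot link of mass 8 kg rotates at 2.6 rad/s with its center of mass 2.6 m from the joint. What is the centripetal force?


F = m * omega^2 * r
= 8 * 2.6^2 * 2.6
= 8 * 6.76 * 2.6
= 140.608 N


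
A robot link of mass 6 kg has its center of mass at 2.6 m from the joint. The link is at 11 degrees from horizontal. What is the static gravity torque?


tau = m*g*L*cos(angle)
= 6 * 9.81 * 2.6 * cos(11 deg)
= 6 * 9.81 * 2.6 * 0.9816
= 150.2243 Nm


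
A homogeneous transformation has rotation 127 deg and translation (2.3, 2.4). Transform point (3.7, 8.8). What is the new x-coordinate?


x' = cos(theta)*px - sin(theta)*py + tx
= -0.6018*3.7 - 0.7986*8.8 + 2.3
= -6.9547


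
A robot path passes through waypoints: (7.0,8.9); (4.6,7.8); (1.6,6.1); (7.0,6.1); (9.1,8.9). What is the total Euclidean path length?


Segment lengths:
  seg1 = sqrt((-2.4)^2 + (-1.1)^2) = 2.6401
  seg2 = sqrt((-3.0)^2 + (-1.7)^2) = 3.4482
  seg3 = sqrt((5.4)^2 + (0.0)^2) = 5.4
  seg4 = sqrt((2.1)^2 + (2.8)^2) = 3.5
Total = 14.9883


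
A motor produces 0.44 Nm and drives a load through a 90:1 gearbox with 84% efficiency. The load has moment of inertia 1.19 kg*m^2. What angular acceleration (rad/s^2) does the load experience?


tau_out = tau_motor * N * eta
= 0.44 * 90 * 0.84 = 33.264 Nm
alpha = tau_out / I = 33.264 / 1.19
= 27.9529 rad/s^2


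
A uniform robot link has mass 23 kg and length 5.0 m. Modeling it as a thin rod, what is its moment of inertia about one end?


I = (1/3) * m * L^2
= (1/3) * 23 * 5.0^2
= 0.333333 * 23 * 25.0
= 191.6667 kg*m^2


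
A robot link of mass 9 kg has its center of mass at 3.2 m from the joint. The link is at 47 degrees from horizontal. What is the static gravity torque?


tau = m*g*L*cos(angle)
= 9 * 9.81 * 3.2 * cos(47 deg)
= 9 * 9.81 * 3.2 * 0.682
= 192.6836 Nm


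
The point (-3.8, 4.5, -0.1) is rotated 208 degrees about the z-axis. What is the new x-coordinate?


Rotation about z-axis: x' = x*cos(theta) - y*sin(theta)
= -3.8 * -0.8829 - 4.5 * -0.4695
= 5.4678


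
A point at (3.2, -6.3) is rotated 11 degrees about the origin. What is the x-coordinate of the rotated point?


x' = x*cos(theta) - y*sin(theta)
cos(11 deg) = 0.9816, sin(11 deg) = 0.1908
x' = 3.2 * 0.9816 - -6.3 * 0.1908
= 3.1412 - -1.2021
= 4.3433


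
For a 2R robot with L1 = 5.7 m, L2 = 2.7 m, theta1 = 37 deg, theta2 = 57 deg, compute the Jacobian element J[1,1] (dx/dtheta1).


J[1,1] = -L1*sin(t1) - L2*sin(t1+t2)
= -5.7*sin(37) - 2.7*sin(94)
= -6.1238


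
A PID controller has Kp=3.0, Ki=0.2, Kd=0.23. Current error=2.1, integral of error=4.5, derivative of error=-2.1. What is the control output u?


u = Kp*e + Ki*int(e) + Kd*de/dt
= 3.0*2.1 + 0.2*4.5 + 0.23*(-2.1)
= 6.3 + 0.9 + -0.483
= 6.717


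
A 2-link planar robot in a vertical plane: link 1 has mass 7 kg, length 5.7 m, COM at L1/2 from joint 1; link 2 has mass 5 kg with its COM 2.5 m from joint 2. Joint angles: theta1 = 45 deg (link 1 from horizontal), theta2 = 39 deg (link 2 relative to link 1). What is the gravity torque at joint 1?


Horizontal distance from joint 1 to link-1 COM:
  x_c1 = (L1/2)*cos(t1) = 2.85 * 0.7071 = 2.0153 m
Horizontal distance from joint 1 to link-2 COM:
  x_c2 = L1*cos(t1) + Lc2*cos(t1+t2)
       = 5.7*0.7071 + 2.5*0.1045 = 4.2918 m
tau1 = m1*g*x_c1 + m2*g*x_c2
     = 7*9.81*2.0153 + 5*9.81*4.2918
     = 138.3875 + 210.5143
     = 348.9018 Nm


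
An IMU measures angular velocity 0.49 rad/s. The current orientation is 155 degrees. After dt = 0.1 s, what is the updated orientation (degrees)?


delta_theta = w * dt = 0.49 * 0.1 = 0.049 rad
= 2.8075 deg
theta_new = 155 + 2.8075 = 157.8075 deg


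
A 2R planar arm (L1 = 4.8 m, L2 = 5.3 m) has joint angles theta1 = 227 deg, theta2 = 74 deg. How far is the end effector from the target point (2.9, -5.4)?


End effector via forward kinematics:
x = L1*cos(t1) + L2*cos(t1+t2) = -0.5439
y = L1*sin(t1) + L2*sin(t1+t2) = -8.0535
Distance to target:
d = sqrt((2.9 - -0.5439)^2 + (-5.4 - -8.0535)^2)
= sqrt(11.8604 + 7.041)
= 4.3476 m


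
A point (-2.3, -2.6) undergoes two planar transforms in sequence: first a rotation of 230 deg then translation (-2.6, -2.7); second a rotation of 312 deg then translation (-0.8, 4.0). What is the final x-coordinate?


After transform 1:
x1 = cos(230)*-2.3 - sin(230)*-2.6 + -2.6 = -3.1133
y1 = sin(230)*-2.3 + cos(230)*-2.6 + -2.7 = 0.7332
After transform 2:
x2 = cos(312)*-3.1133 - sin(312)*0.7332 + -0.8
= -2.3384


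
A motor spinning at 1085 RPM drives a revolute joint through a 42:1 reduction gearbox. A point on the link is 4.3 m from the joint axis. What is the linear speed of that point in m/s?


omega_motor = 1085 * 2*pi/60 = 113.6209 rad/s
omega_joint = omega_motor / 42 = 2.7053 rad/s
v = omega_joint * r = 2.7053 * 4.3
= 11.6326 m/s


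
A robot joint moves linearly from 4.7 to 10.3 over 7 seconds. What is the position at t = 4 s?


s = t/T = 4/7 = 0.5714
p(t) = p0 + (pf-p0)*s
= 4.7 + (10.3 - 4.7) * 0.5714
= 7.9


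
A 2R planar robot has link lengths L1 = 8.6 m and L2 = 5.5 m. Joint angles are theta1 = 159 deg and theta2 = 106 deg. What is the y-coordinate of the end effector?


Convert angles to radians: theta1 = 2.7751, theta2 = 1.85
y = L1*sin(theta1) + L2*sin(theta1+theta2)
y = 3.082 + -5.4791
y = -2.3971


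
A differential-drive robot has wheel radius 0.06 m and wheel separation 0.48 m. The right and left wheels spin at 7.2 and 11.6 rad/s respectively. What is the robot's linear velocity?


vR = r*wR = 0.06*7.2 = 0.432 m/s
vL = r*wL = 0.06*11.6 = 0.696 m/s
v = (vR+vL)/2 = 0.564 m/s
omega = (vR-vL)/L = -0.55 rad/s
linear velocity = 0.564 m/s


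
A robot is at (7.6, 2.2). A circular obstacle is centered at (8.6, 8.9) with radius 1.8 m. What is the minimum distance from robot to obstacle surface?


center_dist = sqrt((7.6-8.6)^2 + (2.2-8.9)^2)
= sqrt(1.0 + 44.89)
= 6.7742
min_dist = center_dist - radius = 6.7742 - 1.8 = 4.9742 m


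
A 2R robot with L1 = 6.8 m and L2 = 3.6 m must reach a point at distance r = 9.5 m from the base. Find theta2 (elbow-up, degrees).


cos(theta2) = (r^2 - L1^2 - L2^2) / (2*L1*L2)
cos(theta2) = (90.25 - 46.24 - 12.96) / 48.96
cos(theta2) = 0.634191
theta2 = 50.64 degrees


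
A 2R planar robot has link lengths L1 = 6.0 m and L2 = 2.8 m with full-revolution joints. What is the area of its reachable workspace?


r_max = L1 + L2 = 8.8 m
r_min = |L1 - L2| = 3.2 m
Area = pi*(r_max^2 - r_min^2)
= pi*(77.44 - 10.24)
= pi * 67.2
= 211.115 m^2


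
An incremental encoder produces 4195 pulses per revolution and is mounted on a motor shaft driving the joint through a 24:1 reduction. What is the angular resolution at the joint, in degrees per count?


counts per rev = 4195
effective counts at joint = 4195 * 24 = 100680
resolution = 360 / 100680
= 0.0036 deg/count


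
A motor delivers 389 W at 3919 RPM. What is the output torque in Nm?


omega = 3919 * 2*pi/60 = 410.3967 rad/s
tau = P / omega = 389 / 410.3967
= 0.9479 Nm


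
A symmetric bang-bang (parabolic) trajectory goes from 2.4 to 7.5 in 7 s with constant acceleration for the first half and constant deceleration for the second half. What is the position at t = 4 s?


Symmetric rest-to-rest: each phase covers (pf-p0)/2 in time T/2. 0.5*a*(T/2)^2 = (pf-p0)/2 => a = 4*(pf-p0)/T^2
a = 4*(7.5-2.4)/7^2 = 0.4163
t = 4 is in the deceleration phase (t > T/2).
p = pf - 0.5*a*(T-t)^2 = 7.5 - 0.5*0.4163*3^2
= 5.6265


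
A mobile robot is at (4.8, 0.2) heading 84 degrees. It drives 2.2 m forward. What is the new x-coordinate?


x_new = x0 + d*cos(theta)
= 4.8 + 2.2*cos(84)
= 4.8 + 0.23
= 5.03


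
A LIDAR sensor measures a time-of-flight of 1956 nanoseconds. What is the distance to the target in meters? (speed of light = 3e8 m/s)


tof = 1956 ns = 1.956e-06 s
dist = c * tof / 2
= 3e8 * 1.956e-06 / 2
= 293.4 m


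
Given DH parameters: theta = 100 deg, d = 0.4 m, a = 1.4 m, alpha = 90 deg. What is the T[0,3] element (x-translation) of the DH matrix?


T[0,3] = a * cos(theta)
= 1.4 * cos(100 deg)
= 1.4 * -0.1736
= -0.2431


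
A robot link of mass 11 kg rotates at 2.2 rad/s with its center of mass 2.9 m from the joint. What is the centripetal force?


F = m * omega^2 * r
= 11 * 2.2^2 * 2.9
= 11 * 4.84 * 2.9
= 154.396 N


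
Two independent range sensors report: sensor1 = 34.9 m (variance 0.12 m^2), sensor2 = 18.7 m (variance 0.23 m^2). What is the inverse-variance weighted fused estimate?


w1 = (1/var1) / (1/var1 + 1/var2)
   = 8.3333 / (8.3333 + 4.3478) = 0.6571
w2 = 1 - w1 = 0.3429
fused = w1*s1 + w2*s2 = 22.9343 + 6.4114
= 29.3457 m


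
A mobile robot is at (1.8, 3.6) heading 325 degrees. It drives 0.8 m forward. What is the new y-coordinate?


y_new = y0 + d*sin(theta)
= 3.6 + 0.8*sin(325)
= 3.6 + -0.4589
= 3.1411


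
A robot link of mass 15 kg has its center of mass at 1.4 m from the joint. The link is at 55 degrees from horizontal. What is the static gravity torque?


tau = m*g*L*cos(angle)
= 15 * 9.81 * 1.4 * cos(55 deg)
= 15 * 9.81 * 1.4 * 0.5736
= 118.1625 Nm


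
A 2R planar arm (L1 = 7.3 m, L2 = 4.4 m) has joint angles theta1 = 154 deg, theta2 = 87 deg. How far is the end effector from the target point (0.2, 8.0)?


End effector via forward kinematics:
x = L1*cos(t1) + L2*cos(t1+t2) = -8.6944
y = L1*sin(t1) + L2*sin(t1+t2) = -0.6482
Distance to target:
d = sqrt((0.2 - -8.6944)^2 + (8.0 - -0.6482)^2)
= sqrt(79.1096 + 74.7917)
= 12.4057 m


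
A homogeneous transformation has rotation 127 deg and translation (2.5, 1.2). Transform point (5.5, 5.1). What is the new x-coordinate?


x' = cos(theta)*px - sin(theta)*py + tx
= -0.6018*5.5 - 0.7986*5.1 + 2.5
= -4.883


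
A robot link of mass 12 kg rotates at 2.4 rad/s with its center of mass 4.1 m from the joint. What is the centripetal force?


F = m * omega^2 * r
= 12 * 2.4^2 * 4.1
= 12 * 5.76 * 4.1
= 283.392 N


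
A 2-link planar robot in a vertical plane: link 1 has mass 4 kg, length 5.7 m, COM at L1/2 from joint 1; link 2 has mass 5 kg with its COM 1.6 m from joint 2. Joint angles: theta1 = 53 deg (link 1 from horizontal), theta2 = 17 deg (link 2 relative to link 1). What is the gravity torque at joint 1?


Horizontal distance from joint 1 to link-1 COM:
  x_c1 = (L1/2)*cos(t1) = 2.85 * 0.6018 = 1.7152 m
Horizontal distance from joint 1 to link-2 COM:
  x_c2 = L1*cos(t1) + Lc2*cos(t1+t2)
       = 5.7*0.6018 + 1.6*0.342 = 3.9776 m
tau1 = m1*g*x_c1 + m2*g*x_c2
     = 4*9.81*1.7152 + 5*9.81*3.9776
     = 67.3034 + 195.1002
     = 262.4036 Nm


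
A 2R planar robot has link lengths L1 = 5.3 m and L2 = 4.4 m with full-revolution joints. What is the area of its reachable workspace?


r_max = L1 + L2 = 9.7 m
r_min = |L1 - L2| = 0.9 m
Area = pi*(r_max^2 - r_min^2)
= pi*(94.09 - 0.81)
= pi * 93.28
= 293.0478 m^2


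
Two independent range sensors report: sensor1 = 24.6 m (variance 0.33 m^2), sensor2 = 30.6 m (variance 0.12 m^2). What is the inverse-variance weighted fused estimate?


w1 = (1/var1) / (1/var1 + 1/var2)
   = 3.0303 / (3.0303 + 8.3333) = 0.2667
w2 = 1 - w1 = 0.7333
fused = w1*s1 + w2*s2 = 6.56 + 22.44
= 29.0 m


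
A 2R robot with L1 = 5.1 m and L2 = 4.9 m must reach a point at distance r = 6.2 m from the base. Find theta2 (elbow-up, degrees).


cos(theta2) = (r^2 - L1^2 - L2^2) / (2*L1*L2)
cos(theta2) = (38.44 - 26.01 - 24.01) / 49.98
cos(theta2) = -0.231693
theta2 = 103.3967 degrees


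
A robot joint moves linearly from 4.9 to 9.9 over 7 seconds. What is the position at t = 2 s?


s = t/T = 2/7 = 0.2857
p(t) = p0 + (pf-p0)*s
= 4.9 + (9.9 - 4.9) * 0.2857
= 6.3286


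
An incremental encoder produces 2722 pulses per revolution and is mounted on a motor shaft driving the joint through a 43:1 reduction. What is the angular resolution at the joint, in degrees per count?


counts per rev = 2722
effective counts at joint = 2722 * 43 = 117046
resolution = 360 / 117046
= 0.0031 deg/count


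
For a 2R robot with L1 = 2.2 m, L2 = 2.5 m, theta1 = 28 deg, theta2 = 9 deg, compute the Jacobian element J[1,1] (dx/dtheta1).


J[1,1] = -L1*sin(t1) - L2*sin(t1+t2)
= -2.2*sin(28) - 2.5*sin(37)
= -2.5374


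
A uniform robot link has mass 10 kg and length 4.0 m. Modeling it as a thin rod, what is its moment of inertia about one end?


I = (1/3) * m * L^2
= (1/3) * 10 * 4.0^2
= 0.333333 * 10 * 16.0
= 53.3333 kg*m^2


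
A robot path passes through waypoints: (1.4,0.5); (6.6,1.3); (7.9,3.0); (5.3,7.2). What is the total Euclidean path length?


Segment lengths:
  seg1 = sqrt((5.2)^2 + (0.8)^2) = 5.2612
  seg2 = sqrt((1.3)^2 + (1.7)^2) = 2.1401
  seg3 = sqrt((-2.6)^2 + (4.2)^2) = 4.9396
Total = 12.3409


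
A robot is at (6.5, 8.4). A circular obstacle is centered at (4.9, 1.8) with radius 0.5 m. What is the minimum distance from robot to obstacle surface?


center_dist = sqrt((6.5-4.9)^2 + (8.4-1.8)^2)
= sqrt(2.56 + 43.56)
= 6.7912
min_dist = center_dist - radius = 6.7912 - 0.5 = 6.2912 m


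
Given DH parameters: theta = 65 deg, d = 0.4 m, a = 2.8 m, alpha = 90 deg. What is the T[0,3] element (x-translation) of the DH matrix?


T[0,3] = a * cos(theta)
= 2.8 * cos(65 deg)
= 2.8 * 0.4226
= 1.1833


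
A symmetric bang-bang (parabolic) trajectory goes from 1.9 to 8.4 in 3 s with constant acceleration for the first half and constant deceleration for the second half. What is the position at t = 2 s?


Symmetric rest-to-rest: each phase covers (pf-p0)/2 in time T/2. 0.5*a*(T/2)^2 = (pf-p0)/2 => a = 4*(pf-p0)/T^2
a = 4*(8.4-1.9)/3^2 = 2.8889
t = 2 is in the deceleration phase (t > T/2).
p = pf - 0.5*a*(T-t)^2 = 8.4 - 0.5*2.8889*1^2
= 6.9556


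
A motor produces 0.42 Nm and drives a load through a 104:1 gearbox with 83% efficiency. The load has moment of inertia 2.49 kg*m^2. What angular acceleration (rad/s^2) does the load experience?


tau_out = tau_motor * N * eta
= 0.42 * 104 * 0.83 = 36.2544 Nm
alpha = tau_out / I = 36.2544 / 2.49
= 14.56 rad/s^2


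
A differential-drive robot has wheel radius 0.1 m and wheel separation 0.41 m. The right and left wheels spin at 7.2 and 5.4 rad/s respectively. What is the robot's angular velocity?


vR = r*wR = 0.1*7.2 = 0.72 m/s
vL = r*wL = 0.1*5.4 = 0.54 m/s
v = (vR+vL)/2 = 0.63 m/s
omega = (vR-vL)/L = 0.439 rad/s
angular velocity = 0.439 rad/s


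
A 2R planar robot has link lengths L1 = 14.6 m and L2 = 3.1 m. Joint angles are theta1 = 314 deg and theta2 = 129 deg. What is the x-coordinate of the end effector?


Convert angles to radians: theta1 = 5.4803, theta2 = 2.2515
x = L1*cos(theta1) + L2*cos(theta1+theta2)
x = 10.142 + 0.3778
x = 10.5198


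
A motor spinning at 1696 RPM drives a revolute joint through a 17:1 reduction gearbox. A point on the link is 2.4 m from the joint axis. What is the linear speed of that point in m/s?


omega_motor = 1696 * 2*pi/60 = 177.6047 rad/s
omega_joint = omega_motor / 17 = 10.4473 rad/s
v = omega_joint * r = 10.4473 * 2.4
= 25.0736 m/s


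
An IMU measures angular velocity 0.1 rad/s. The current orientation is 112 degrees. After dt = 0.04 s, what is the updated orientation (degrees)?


delta_theta = w * dt = 0.1 * 0.04 = 0.004 rad
= 0.2292 deg
theta_new = 112 + 0.2292 = 112.2292 deg


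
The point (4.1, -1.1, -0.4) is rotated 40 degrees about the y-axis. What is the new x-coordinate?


Rotation about y-axis: x' = x*cos(theta) + z*sin(theta)
= 4.1 * 0.766 + -0.4 * 0.6428
= 2.8837


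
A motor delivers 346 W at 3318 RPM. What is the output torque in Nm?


omega = 3318 * 2*pi/60 = 347.4601 rad/s
tau = P / omega = 346 / 347.4601
= 0.9958 Nm


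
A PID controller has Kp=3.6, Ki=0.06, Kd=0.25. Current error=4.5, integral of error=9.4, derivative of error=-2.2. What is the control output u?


u = Kp*e + Ki*int(e) + Kd*de/dt
= 3.6*4.5 + 0.06*9.4 + 0.25*(-2.2)
= 16.2 + 0.564 + -0.55
= 16.214


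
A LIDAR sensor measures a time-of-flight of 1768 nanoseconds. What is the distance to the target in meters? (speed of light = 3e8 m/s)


tof = 1768 ns = 1.768e-06 s
dist = c * tof / 2
= 3e8 * 1.768e-06 / 2
= 265.2 m


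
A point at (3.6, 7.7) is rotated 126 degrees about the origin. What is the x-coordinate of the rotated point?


x' = x*cos(theta) - y*sin(theta)
cos(126 deg) = -0.5878, sin(126 deg) = 0.809
x' = 3.6 * -0.5878 - 7.7 * 0.809
= -2.116 - 6.2294
= -8.3455


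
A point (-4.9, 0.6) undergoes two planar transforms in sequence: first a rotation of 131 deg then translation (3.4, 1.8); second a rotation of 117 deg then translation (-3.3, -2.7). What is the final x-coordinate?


After transform 1:
x1 = cos(131)*-4.9 - sin(131)*0.6 + 3.4 = 6.1619
y1 = sin(131)*-4.9 + cos(131)*0.6 + 1.8 = -2.2917
After transform 2:
x2 = cos(117)*6.1619 - sin(117)*-2.2917 + -3.3
= -4.0555


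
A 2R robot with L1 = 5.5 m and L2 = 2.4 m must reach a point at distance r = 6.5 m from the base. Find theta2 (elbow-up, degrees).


cos(theta2) = (r^2 - L1^2 - L2^2) / (2*L1*L2)
cos(theta2) = (42.25 - 30.25 - 5.76) / 26.4
cos(theta2) = 0.236364
theta2 = 76.328 degrees


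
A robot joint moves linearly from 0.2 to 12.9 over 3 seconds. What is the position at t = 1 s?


s = t/T = 1/3 = 0.3333
p(t) = p0 + (pf-p0)*s
= 0.2 + (12.9 - 0.2) * 0.3333
= 4.4333


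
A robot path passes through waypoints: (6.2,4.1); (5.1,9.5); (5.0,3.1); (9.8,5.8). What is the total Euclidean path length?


Segment lengths:
  seg1 = sqrt((-1.1)^2 + (5.4)^2) = 5.5109
  seg2 = sqrt((-0.1)^2 + (-6.4)^2) = 6.4008
  seg3 = sqrt((4.8)^2 + (2.7)^2) = 5.5073
Total = 17.4189


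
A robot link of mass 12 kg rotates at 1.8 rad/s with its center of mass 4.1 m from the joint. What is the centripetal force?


F = m * omega^2 * r
= 12 * 1.8^2 * 4.1
= 12 * 3.24 * 4.1
= 159.408 N


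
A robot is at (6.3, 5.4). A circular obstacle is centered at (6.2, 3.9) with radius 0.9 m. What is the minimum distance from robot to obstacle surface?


center_dist = sqrt((6.3-6.2)^2 + (5.4-3.9)^2)
= sqrt(0.01 + 2.25)
= 1.5033
min_dist = center_dist - radius = 1.5033 - 0.9 = 0.6033 m


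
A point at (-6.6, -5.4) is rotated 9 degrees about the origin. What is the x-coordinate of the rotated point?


x' = x*cos(theta) - y*sin(theta)
cos(9 deg) = 0.9877, sin(9 deg) = 0.1564
x' = -6.6 * 0.9877 - -5.4 * 0.1564
= -6.5187 - -0.8447
= -5.674


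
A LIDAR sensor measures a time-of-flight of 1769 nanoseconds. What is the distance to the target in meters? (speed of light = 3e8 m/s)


tof = 1769 ns = 1.769e-06 s
dist = c * tof / 2
= 3e8 * 1.769e-06 / 2
= 265.35 m


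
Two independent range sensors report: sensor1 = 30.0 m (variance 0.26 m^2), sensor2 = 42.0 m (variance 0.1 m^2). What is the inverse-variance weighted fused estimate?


w1 = (1/var1) / (1/var1 + 1/var2)
   = 3.8462 / (3.8462 + 10.0) = 0.2778
w2 = 1 - w1 = 0.7222
fused = w1*s1 + w2*s2 = 8.3333 + 30.3333
= 38.6667 m


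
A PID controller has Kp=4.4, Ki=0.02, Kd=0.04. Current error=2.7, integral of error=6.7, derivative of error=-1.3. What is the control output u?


u = Kp*e + Ki*int(e) + Kd*de/dt
= 4.4*2.7 + 0.02*6.7 + 0.04*(-1.3)
= 11.88 + 0.134 + -0.052
= 11.962


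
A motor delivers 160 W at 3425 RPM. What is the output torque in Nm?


omega = 3425 * 2*pi/60 = 358.6652 rad/s
tau = P / omega = 160 / 358.6652
= 0.4461 Nm


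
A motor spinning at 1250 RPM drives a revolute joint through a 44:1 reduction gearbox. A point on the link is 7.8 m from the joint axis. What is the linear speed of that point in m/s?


omega_motor = 1250 * 2*pi/60 = 130.8997 rad/s
omega_joint = omega_motor / 44 = 2.975 rad/s
v = omega_joint * r = 2.975 * 7.8
= 23.2049 m/s


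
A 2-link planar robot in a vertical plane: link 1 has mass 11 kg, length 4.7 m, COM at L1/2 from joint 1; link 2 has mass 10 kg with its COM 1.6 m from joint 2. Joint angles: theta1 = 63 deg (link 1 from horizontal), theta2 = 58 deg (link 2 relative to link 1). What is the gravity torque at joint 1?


Horizontal distance from joint 1 to link-1 COM:
  x_c1 = (L1/2)*cos(t1) = 2.35 * 0.454 = 1.0669 m
Horizontal distance from joint 1 to link-2 COM:
  x_c2 = L1*cos(t1) + Lc2*cos(t1+t2)
       = 4.7*0.454 + 1.6*-0.515 = 1.3097 m
tau1 = m1*g*x_c1 + m2*g*x_c2
     = 11*9.81*1.0669 + 10*9.81*1.3097
     = 115.1268 + 128.481
     = 243.6078 Nm


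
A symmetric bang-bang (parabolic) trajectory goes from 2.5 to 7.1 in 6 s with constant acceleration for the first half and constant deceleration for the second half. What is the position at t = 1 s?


Symmetric rest-to-rest: each phase covers (pf-p0)/2 in time T/2. 0.5*a*(T/2)^2 = (pf-p0)/2 => a = 4*(pf-p0)/T^2
a = 4*(7.1-2.5)/6^2 = 0.5111
t = 1 is in the acceleration phase (t <= T/2).
p = p0 + 0.5*a*t^2 = 2.5 + 0.5*0.5111*1^2
= 2.7556


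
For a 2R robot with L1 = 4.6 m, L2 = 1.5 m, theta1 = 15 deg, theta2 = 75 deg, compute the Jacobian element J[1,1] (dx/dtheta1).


J[1,1] = -L1*sin(t1) - L2*sin(t1+t2)
= -4.6*sin(15) - 1.5*sin(90)
= -2.6906


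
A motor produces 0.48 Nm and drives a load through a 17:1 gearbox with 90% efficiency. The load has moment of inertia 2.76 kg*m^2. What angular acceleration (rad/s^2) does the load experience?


tau_out = tau_motor * N * eta
= 0.48 * 17 * 0.9 = 7.344 Nm
alpha = tau_out / I = 7.344 / 2.76
= 2.6609 rad/s^2


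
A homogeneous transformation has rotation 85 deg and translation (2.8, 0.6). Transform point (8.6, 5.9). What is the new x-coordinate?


x' = cos(theta)*px - sin(theta)*py + tx
= 0.0872*8.6 - 0.9962*5.9 + 2.8
= -2.328


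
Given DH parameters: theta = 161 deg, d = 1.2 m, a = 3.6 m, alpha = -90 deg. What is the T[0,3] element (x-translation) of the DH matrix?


T[0,3] = a * cos(theta)
= 3.6 * cos(161 deg)
= 3.6 * -0.9455
= -3.4039


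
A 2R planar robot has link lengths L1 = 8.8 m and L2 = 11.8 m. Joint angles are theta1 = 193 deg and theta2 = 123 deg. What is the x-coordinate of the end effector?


Convert angles to radians: theta1 = 3.3685, theta2 = 2.1468
x = L1*cos(theta1) + L2*cos(theta1+theta2)
x = -8.5745 + 8.4882
x = -0.0862


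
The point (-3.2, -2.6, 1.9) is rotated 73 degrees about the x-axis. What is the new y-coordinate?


Rotation about x-axis: y' = y*cos(theta) - z*sin(theta)
= -2.6 * 0.2924 - 1.9 * 0.9563
= -2.5771


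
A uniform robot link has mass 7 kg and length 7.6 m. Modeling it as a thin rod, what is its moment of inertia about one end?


I = (1/3) * m * L^2
= (1/3) * 7 * 7.6^2
= 0.333333 * 7 * 57.76
= 134.7733 kg*m^2


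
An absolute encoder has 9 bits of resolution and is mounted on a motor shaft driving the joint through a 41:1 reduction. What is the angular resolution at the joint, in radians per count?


counts = 2^9 = 512
effective counts at joint = 512 * 41 = 20992
resolution = 2*pi / 20992
= 2.9931e-04 rad/count


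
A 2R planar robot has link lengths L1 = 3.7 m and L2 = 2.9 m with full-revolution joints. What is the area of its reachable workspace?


r_max = L1 + L2 = 6.6 m
r_min = |L1 - L2| = 0.8 m
Area = pi*(r_max^2 - r_min^2)
= pi*(43.56 - 0.64)
= pi * 42.92
= 134.8372 m^2


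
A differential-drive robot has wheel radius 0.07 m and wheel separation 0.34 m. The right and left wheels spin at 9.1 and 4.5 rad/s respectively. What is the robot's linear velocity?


vR = r*wR = 0.07*9.1 = 0.637 m/s
vL = r*wL = 0.07*4.5 = 0.315 m/s
v = (vR+vL)/2 = 0.476 m/s
omega = (vR-vL)/L = 0.9471 rad/s
linear velocity = 0.476 m/s


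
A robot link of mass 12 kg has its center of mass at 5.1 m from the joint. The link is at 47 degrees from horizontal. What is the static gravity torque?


tau = m*g*L*cos(angle)
= 12 * 9.81 * 5.1 * cos(47 deg)
= 12 * 9.81 * 5.1 * 0.682
= 409.4527 Nm


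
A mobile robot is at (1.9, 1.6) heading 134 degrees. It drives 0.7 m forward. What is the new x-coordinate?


x_new = x0 + d*cos(theta)
= 1.9 + 0.7*cos(134)
= 1.9 + -0.4863
= 1.4137


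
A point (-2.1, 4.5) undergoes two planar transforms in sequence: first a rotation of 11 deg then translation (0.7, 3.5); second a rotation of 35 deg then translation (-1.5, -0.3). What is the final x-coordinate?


After transform 1:
x1 = cos(11)*-2.1 - sin(11)*4.5 + 0.7 = -2.2201
y1 = sin(11)*-2.1 + cos(11)*4.5 + 3.5 = 7.5166
After transform 2:
x2 = cos(35)*-2.2201 - sin(35)*7.5166 + -1.5
= -7.6299


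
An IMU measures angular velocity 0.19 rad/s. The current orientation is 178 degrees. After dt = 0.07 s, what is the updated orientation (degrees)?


delta_theta = w * dt = 0.19 * 0.07 = 0.0133 rad
= 0.762 deg
theta_new = 178 + 0.762 = 178.762 deg


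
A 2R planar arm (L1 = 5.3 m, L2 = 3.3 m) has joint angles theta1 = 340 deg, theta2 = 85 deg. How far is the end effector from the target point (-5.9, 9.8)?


End effector via forward kinematics:
x = L1*cos(t1) + L2*cos(t1+t2) = 6.375
y = L1*sin(t1) + L2*sin(t1+t2) = 1.1781
Distance to target:
d = sqrt((-5.9 - 6.375)^2 + (9.8 - 1.1781)^2)
= sqrt(150.6759 + 74.337)
= 15.0004 m


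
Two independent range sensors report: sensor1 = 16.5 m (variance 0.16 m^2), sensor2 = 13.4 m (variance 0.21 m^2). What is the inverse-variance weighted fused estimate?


w1 = (1/var1) / (1/var1 + 1/var2)
   = 6.25 / (6.25 + 4.7619) = 0.5676
w2 = 1 - w1 = 0.4324
fused = w1*s1 + w2*s2 = 9.3649 + 5.7946
= 15.1595 m


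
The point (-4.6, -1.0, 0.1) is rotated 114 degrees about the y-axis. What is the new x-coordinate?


Rotation about y-axis: x' = x*cos(theta) + z*sin(theta)
= -4.6 * -0.4067 + 0.1 * 0.9135
= 1.9623


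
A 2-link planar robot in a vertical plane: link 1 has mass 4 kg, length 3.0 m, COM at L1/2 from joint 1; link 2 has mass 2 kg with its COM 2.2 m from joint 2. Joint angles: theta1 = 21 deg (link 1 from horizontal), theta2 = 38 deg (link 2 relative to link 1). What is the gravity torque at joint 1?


Horizontal distance from joint 1 to link-1 COM:
  x_c1 = (L1/2)*cos(t1) = 1.5 * 0.9336 = 1.4004 m
Horizontal distance from joint 1 to link-2 COM:
  x_c2 = L1*cos(t1) + Lc2*cos(t1+t2)
       = 3.0*0.9336 + 2.2*0.515 = 3.9338 m
tau1 = m1*g*x_c1 + m2*g*x_c2
     = 4*9.81*1.4004 + 2*9.81*3.9338
     = 54.9505 + 77.1816
     = 132.1322 Nm


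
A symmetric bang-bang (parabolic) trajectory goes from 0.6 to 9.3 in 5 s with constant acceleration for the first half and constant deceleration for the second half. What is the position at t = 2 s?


Symmetric rest-to-rest: each phase covers (pf-p0)/2 in time T/2. 0.5*a*(T/2)^2 = (pf-p0)/2 => a = 4*(pf-p0)/T^2
a = 4*(9.3-0.6)/5^2 = 1.392
t = 2 is in the acceleration phase (t <= T/2).
p = p0 + 0.5*a*t^2 = 0.6 + 0.5*1.392*2^2
= 3.384


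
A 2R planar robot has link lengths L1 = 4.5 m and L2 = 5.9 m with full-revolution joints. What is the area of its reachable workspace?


r_max = L1 + L2 = 10.4 m
r_min = |L1 - L2| = 1.4 m
Area = pi*(r_max^2 - r_min^2)
= pi*(108.16 - 1.96)
= pi * 106.2
= 333.6371 m^2


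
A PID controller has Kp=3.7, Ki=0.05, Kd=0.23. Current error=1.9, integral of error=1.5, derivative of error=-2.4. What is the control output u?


u = Kp*e + Ki*int(e) + Kd*de/dt
= 3.7*1.9 + 0.05*1.5 + 0.23*(-2.4)
= 7.03 + 0.075 + -0.552
= 6.553


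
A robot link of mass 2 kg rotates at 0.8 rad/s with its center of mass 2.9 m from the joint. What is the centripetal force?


F = m * omega^2 * r
= 2 * 0.8^2 * 2.9
= 2 * 0.64 * 2.9
= 3.712 N


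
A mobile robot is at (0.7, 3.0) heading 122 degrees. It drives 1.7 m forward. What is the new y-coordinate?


y_new = y0 + d*sin(theta)
= 3.0 + 1.7*sin(122)
= 3.0 + 1.4417
= 4.4417


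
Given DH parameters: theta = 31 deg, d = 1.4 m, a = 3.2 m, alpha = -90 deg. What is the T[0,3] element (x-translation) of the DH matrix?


T[0,3] = a * cos(theta)
= 3.2 * cos(31 deg)
= 3.2 * 0.8572
= 2.7429


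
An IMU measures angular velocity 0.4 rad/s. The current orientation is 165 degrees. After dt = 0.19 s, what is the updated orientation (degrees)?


delta_theta = w * dt = 0.4 * 0.19 = 0.076 rad
= 4.3545 deg
theta_new = 165 + 4.3545 = 169.3545 deg


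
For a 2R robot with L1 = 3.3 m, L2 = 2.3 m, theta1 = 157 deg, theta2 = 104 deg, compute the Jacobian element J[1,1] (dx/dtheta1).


J[1,1] = -L1*sin(t1) - L2*sin(t1+t2)
= -3.3*sin(157) - 2.3*sin(261)
= 0.9823


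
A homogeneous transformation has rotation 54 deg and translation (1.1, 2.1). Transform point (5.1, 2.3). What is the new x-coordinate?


x' = cos(theta)*px - sin(theta)*py + tx
= 0.5878*5.1 - 0.809*2.3 + 1.1
= 2.237


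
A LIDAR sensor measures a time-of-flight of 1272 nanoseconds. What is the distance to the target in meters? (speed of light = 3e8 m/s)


tof = 1272 ns = 1.272e-06 s
dist = c * tof / 2
= 3e8 * 1.272e-06 / 2
= 190.8 m


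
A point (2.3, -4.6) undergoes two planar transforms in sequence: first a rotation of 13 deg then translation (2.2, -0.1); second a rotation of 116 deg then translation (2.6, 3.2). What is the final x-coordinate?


After transform 1:
x1 = cos(13)*2.3 - sin(13)*-4.6 + 2.2 = 5.4758
y1 = sin(13)*2.3 + cos(13)*-4.6 + -0.1 = -4.0647
After transform 2:
x2 = cos(116)*5.4758 - sin(116)*-4.0647 + 2.6
= 3.8529


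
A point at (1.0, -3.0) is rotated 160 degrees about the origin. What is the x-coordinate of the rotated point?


x' = x*cos(theta) - y*sin(theta)
cos(160 deg) = -0.9397, sin(160 deg) = 0.342
x' = 1.0 * -0.9397 - -3.0 * 0.342
= -0.9397 - -1.0261
= 0.0864


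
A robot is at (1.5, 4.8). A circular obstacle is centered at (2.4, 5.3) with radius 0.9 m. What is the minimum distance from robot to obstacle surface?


center_dist = sqrt((1.5-2.4)^2 + (4.8-5.3)^2)
= sqrt(0.81 + 0.25)
= 1.0296
min_dist = center_dist - radius = 1.0296 - 0.9 = 0.1296 m


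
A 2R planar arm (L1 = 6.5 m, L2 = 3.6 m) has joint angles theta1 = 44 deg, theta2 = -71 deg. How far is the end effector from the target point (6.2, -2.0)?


End effector via forward kinematics:
x = L1*cos(t1) + L2*cos(t1+t2) = 7.8833
y = L1*sin(t1) + L2*sin(t1+t2) = 2.8809
Distance to target:
d = sqrt((6.2 - 7.8833)^2 + (-2.0 - 2.8809)^2)
= sqrt(2.8336 + 23.8233)
= 5.163 m


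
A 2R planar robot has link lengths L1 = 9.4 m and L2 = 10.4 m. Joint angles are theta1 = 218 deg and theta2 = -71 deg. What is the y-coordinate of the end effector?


Convert angles to radians: theta1 = 3.8048, theta2 = -1.2392
y = L1*sin(theta1) + L2*sin(theta1+theta2)
y = -5.7872 + 5.6642
y = -0.123


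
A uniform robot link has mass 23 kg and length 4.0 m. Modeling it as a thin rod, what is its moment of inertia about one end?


I = (1/3) * m * L^2
= (1/3) * 23 * 4.0^2
= 0.333333 * 23 * 16.0
= 122.6667 kg*m^2


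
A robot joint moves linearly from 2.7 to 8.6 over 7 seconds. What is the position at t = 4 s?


s = t/T = 4/7 = 0.5714
p(t) = p0 + (pf-p0)*s
= 2.7 + (8.6 - 2.7) * 0.5714
= 6.0714


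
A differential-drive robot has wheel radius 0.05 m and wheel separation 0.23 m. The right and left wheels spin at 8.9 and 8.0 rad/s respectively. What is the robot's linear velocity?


vR = r*wR = 0.05*8.9 = 0.445 m/s
vL = r*wL = 0.05*8.0 = 0.4 m/s
v = (vR+vL)/2 = 0.4225 m/s
omega = (vR-vL)/L = 0.1957 rad/s
linear velocity = 0.4225 m/s


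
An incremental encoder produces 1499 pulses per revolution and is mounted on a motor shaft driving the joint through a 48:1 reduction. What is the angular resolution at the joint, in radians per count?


counts per rev = 1499
effective counts at joint = 1499 * 48 = 71952
resolution = 2*pi / 71952
= 8.7325e-05 rad/count


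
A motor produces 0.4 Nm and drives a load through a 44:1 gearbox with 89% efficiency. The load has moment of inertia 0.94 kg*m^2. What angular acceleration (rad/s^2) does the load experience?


tau_out = tau_motor * N * eta
= 0.4 * 44 * 0.89 = 15.664 Nm
alpha = tau_out / I = 15.664 / 0.94
= 16.6638 rad/s^2


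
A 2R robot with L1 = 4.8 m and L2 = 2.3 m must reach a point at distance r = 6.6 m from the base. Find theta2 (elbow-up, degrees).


cos(theta2) = (r^2 - L1^2 - L2^2) / (2*L1*L2)
cos(theta2) = (43.56 - 23.04 - 5.29) / 22.08
cos(theta2) = 0.689764
theta2 = 46.3885 degrees


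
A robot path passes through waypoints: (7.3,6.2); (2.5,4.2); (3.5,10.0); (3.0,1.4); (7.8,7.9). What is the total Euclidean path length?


Segment lengths:
  seg1 = sqrt((-4.8)^2 + (-2.0)^2) = 5.2
  seg2 = sqrt((1.0)^2 + (5.8)^2) = 5.8856
  seg3 = sqrt((-0.5)^2 + (-8.6)^2) = 8.6145
  seg4 = sqrt((4.8)^2 + (6.5)^2) = 8.0802
Total = 27.7803


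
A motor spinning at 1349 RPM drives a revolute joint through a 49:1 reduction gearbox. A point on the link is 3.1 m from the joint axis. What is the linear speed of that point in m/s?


omega_motor = 1349 * 2*pi/60 = 141.2669 rad/s
omega_joint = omega_motor / 49 = 2.883 rad/s
v = omega_joint * r = 2.883 * 3.1
= 8.9373 m/s


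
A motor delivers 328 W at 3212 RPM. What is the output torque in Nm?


omega = 3212 * 2*pi/60 = 336.3599 rad/s
tau = P / omega = 328 / 336.3599
= 0.9751 Nm


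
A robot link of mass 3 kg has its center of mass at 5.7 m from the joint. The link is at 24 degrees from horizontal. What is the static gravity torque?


tau = m*g*L*cos(angle)
= 3 * 9.81 * 5.7 * cos(24 deg)
= 3 * 9.81 * 5.7 * 0.9135
= 153.2482 Nm


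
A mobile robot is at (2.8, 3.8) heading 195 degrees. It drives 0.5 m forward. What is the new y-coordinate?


y_new = y0 + d*sin(theta)
= 3.8 + 0.5*sin(195)
= 3.8 + -0.1294
= 3.6706


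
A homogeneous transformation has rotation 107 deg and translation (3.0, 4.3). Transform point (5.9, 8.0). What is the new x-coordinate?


x' = cos(theta)*px - sin(theta)*py + tx
= -0.2924*5.9 - 0.9563*8.0 + 3.0
= -6.3754


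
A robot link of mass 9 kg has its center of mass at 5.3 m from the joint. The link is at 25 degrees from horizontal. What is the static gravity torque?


tau = m*g*L*cos(angle)
= 9 * 9.81 * 5.3 * cos(25 deg)
= 9 * 9.81 * 5.3 * 0.9063
= 424.0949 Nm


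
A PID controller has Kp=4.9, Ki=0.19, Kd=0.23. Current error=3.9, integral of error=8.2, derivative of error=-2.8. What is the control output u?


u = Kp*e + Ki*int(e) + Kd*de/dt
= 4.9*3.9 + 0.19*8.2 + 0.23*(-2.8)
= 19.11 + 1.558 + -0.644
= 20.024


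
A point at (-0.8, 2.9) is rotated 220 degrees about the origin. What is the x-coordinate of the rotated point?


x' = x*cos(theta) - y*sin(theta)
cos(220 deg) = -0.766, sin(220 deg) = -0.6428
x' = -0.8 * -0.766 - 2.9 * -0.6428
= 0.6128 - -1.8641
= 2.4769


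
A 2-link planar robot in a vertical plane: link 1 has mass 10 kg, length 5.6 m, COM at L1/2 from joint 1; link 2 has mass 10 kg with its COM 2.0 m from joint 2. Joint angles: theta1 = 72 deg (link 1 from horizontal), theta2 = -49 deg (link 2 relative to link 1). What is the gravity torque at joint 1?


Horizontal distance from joint 1 to link-1 COM:
  x_c1 = (L1/2)*cos(t1) = 2.8 * 0.309 = 0.8652 m
Horizontal distance from joint 1 to link-2 COM:
  x_c2 = L1*cos(t1) + Lc2*cos(t1+t2)
       = 5.6*0.309 + 2.0*0.9205 = 3.5715 m
tau1 = m1*g*x_c1 + m2*g*x_c2
     = 10*9.81*0.8652 + 10*9.81*3.5715
     = 84.8808 + 350.3646
     = 435.2454 Nm


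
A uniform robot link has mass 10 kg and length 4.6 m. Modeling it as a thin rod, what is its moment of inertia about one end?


I = (1/3) * m * L^2
= (1/3) * 10 * 4.6^2
= 0.333333 * 10 * 21.16
= 70.5333 kg*m^2


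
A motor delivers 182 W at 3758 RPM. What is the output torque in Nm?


omega = 3758 * 2*pi/60 = 393.5368 rad/s
tau = P / omega = 182 / 393.5368
= 0.4625 Nm


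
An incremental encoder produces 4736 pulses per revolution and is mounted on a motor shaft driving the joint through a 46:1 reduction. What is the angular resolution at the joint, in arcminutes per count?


counts per rev = 4736
effective counts at joint = 4736 * 46 = 217856
resolution = 360*60 / 217856
= 0.0991 arcmin/count
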